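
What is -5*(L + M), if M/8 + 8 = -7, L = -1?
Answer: 605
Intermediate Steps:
M = -120 (M = -64 + 8*(-7) = -64 - 56 = -120)
-5*(L + M) = -5*(-1 - 120) = -5*(-121) = 605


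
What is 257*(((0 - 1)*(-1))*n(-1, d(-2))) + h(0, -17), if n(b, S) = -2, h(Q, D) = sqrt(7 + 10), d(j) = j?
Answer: -514 + sqrt(17) ≈ -509.88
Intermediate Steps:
h(Q, D) = sqrt(17)
257*(((0 - 1)*(-1))*n(-1, d(-2))) + h(0, -17) = 257*(((0 - 1)*(-1))*(-2)) + sqrt(17) = 257*(-1*(-1)*(-2)) + sqrt(17) = 257*(1*(-2)) + sqrt(17) = 257*(-2) + sqrt(17) = -514 + sqrt(17)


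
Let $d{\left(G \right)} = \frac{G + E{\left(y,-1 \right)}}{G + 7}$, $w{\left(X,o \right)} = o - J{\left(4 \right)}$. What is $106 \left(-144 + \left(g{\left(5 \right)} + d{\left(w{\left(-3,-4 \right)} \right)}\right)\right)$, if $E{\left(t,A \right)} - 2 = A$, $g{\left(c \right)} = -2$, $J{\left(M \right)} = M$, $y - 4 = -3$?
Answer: $-14734$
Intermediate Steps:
$y = 1$ ($y = 4 - 3 = 1$)
$w{\left(X,o \right)} = -4 + o$ ($w{\left(X,o \right)} = o - 4 = -4 + o$)
$E{\left(t,A \right)} = 2 + A$
$d{\left(G \right)} = \frac{1 + G}{7 + G}$ ($d{\left(G \right)} = \frac{G + \left(2 - 1\right)}{G + 7} = \frac{G + 1}{7 + G} = \frac{1 + G}{7 + G}$)
$106 \left(-144 + \left(g{\left(5 \right)} + d{\left(w{\left(-3,-4 \right)} \right)}\right)\right) = 106 \left(-144 - \left(2 - \frac{1 - 8}{7 - 8}\right)\right) = 106 \left(-144 - \left(2 - \frac{1}{-1} \left(-7\right)\right)\right) = 106 \left(-144 - -5\right) = 106 \left(-144 + \left(-2 + 7\right)\right) = 106 \left(-144 + 5\right) = 106 \left(-139\right) = -14734$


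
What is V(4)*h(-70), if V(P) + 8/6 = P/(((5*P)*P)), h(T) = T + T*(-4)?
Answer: -539/2 ≈ -269.50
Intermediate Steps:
h(T) = -3*T (h(T) = T - 4*T = -3*T)
V(P) = -4/3 + 1/(5*P) (V(P) = -4/3 + P/(((5*P)*P)) = -4/3 + P/((5*P**2)) = -4/3 + P*(1/(5*P**2)) = -4/3 + 1/(5*P))
V(4)*h(-70) = ((1/15)*(3 - 20*4)/4)*(-3*(-70)) = ((1/15)*(1/4)*(3 - 80))*210 = ((1/15)*(1/4)*(-77))*210 = -77/60*210 = -539/2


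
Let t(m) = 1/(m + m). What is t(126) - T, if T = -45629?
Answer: 11498509/252 ≈ 45629.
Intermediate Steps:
t(m) = 1/(2*m)
t(126) - T = (1/2)/126 - 1*(-45629) = (1/2)*(1/126) + 45629 = 1/252 + 45629 = 11498509/252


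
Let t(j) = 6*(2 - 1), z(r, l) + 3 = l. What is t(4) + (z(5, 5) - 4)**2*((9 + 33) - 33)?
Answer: 42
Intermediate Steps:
z(r, l) = -3 + l
t(j) = 6 (t(j) = 6*1 = 6)
t(4) + (z(5, 5) - 4)**2*((9 + 33) - 33) = 6 + ((-3 + 5) - 4)**2*((9 + 33) - 33) = 6 + (2 - 4)**2*(42 - 33) = 6 + (-2)**2*9 = 6 + 4*9 = 6 + 36 = 42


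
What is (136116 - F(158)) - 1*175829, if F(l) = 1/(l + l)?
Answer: -12549309/316 ≈ -39713.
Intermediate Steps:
F(l) = 1/(2*l)
(136116 - F(158)) - 1*175829 = (136116 - 1/(2*158)) - 1*175829 = (136116 - 1/(2*158)) - 175829 = (136116 - 1*1/316) - 175829 = (136116 - 1/316) - 175829 = 43012655/316 - 175829 = -12549309/316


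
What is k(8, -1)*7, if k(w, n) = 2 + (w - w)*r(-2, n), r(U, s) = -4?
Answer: 14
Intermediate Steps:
k(w, n) = 2 (k(w, n) = 2 + (w - w)*(-4) = 2 + 0*(-4) = 2 + 0 = 2)
k(8, -1)*7 = 2*7 = 14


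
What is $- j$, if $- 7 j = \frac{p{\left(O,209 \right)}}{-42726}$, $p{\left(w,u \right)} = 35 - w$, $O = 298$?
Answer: $\frac{263}{299082} \approx 0.00087936$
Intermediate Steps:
$j = - \frac{263}{299082}$ ($j = - \frac{\left(35 - 298\right) \frac{1}{-42726}}{7} = - \frac{\left(35 - 298\right) \left(- \frac{1}{42726}\right)}{7} = - \frac{\left(-263\right) \left(- \frac{1}{42726}\right)}{7} = \left(- \frac{1}{7}\right) \frac{263}{42726} = - \frac{263}{299082} \approx -0.00087936$)
$- j = \left(-1\right) \left(- \frac{263}{299082}\right) = \frac{263}{299082}$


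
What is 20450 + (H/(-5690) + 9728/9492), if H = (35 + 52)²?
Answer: 276119343343/13502370 ≈ 20450.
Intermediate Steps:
H = 7569 (H = 87² = 7569)
20450 + (H/(-5690) + 9728/9492) = 20450 + (7569/(-5690) + 9728/9492) = 20450 + (7569*(-1/5690) + 9728*(1/9492)) = 20450 + (-7569/5690 + 2432/2373) = 20450 - 4123157/13502370 = 276119343343/13502370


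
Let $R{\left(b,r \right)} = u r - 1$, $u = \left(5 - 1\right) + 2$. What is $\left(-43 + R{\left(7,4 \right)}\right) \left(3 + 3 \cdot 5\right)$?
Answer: $-360$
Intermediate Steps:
$u = 6$ ($u = 4 + 2 = 6$)
$R{\left(b,r \right)} = -1 + 6 r$ ($R{\left(b,r \right)} = 6 r - 1 = -1 + 6 r$)
$\left(-43 + R{\left(7,4 \right)}\right) \left(3 + 3 \cdot 5\right) = \left(-43 + \left(-1 + 6 \cdot 4\right)\right) \left(3 + 3 \cdot 5\right) = \left(-43 + \left(-1 + 24\right)\right) \left(3 + 15\right) = \left(-43 + 23\right) 18 = \left(-20\right) 18 = -360$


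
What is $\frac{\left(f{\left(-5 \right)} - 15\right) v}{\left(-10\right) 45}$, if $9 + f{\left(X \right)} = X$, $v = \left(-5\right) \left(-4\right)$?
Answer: $\frac{58}{45} \approx 1.2889$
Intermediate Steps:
$v = 20$
$f{\left(X \right)} = -9 + X$
$\frac{\left(f{\left(-5 \right)} - 15\right) v}{\left(-10\right) 45} = \frac{\left(\left(-9 - 5\right) - 15\right) 20}{\left(-10\right) 45} = \frac{\left(-14 - 15\right) 20}{-450} = \left(-29\right) 20 \left(- \frac{1}{450}\right) = \left(-580\right) \left(- \frac{1}{450}\right) = \frac{58}{45}$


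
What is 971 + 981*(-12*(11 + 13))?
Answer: -281557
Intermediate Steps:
971 + 981*(-12*(11 + 13)) = 971 + 981*(-12*24) = 971 + 981*(-288) = 971 - 282528 = -281557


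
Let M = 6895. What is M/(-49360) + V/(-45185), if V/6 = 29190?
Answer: -51179777/12744752 ≈ -4.0158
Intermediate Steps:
V = 175140 (V = 6*29190 = 175140)
M/(-49360) + V/(-45185) = 6895/(-49360) + 175140/(-45185) = 6895*(-1/49360) + 175140*(-1/45185) = -1379/9872 - 5004/1291 = -51179777/12744752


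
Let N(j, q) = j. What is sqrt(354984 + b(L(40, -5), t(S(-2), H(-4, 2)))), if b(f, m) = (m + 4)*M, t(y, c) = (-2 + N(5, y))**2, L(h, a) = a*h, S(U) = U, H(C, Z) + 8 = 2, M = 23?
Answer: sqrt(355283) ≈ 596.06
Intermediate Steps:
H(C, Z) = -6 (H(C, Z) = -8 + 2 = -6)
t(y, c) = 9 (t(y, c) = (-2 + 5)**2 = 3**2 = 9)
b(f, m) = 92 + 23*m (b(f, m) = (m + 4)*23 = (4 + m)*23 = 92 + 23*m)
sqrt(354984 + b(L(40, -5), t(S(-2), H(-4, 2)))) = sqrt(354984 + (92 + 23*9)) = sqrt(354984 + (92 + 207)) = sqrt(354984 + 299) = sqrt(355283)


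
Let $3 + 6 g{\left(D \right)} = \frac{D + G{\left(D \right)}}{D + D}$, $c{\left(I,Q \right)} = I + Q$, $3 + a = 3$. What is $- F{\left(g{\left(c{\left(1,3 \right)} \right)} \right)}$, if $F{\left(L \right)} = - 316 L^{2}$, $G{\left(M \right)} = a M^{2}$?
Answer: $\frac{1975}{36} \approx 54.861$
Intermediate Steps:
$a = 0$ ($a = -3 + 3 = 0$)
$G{\left(M \right)} = 0$ ($G{\left(M \right)} = 0 M^{2} = 0$)
$g{\left(D \right)} = - \frac{5}{12}$ ($g{\left(D \right)} = - \frac{1}{2} + \frac{\left(D + 0\right) \frac{1}{D + D}}{6} = - \frac{1}{2} + \frac{D \frac{1}{2 D}}{6} = - \frac{1}{2} + \frac{1}{6} \cdot \frac{1}{2} = - \frac{1}{2} + \frac{1}{12} = - \frac{5}{12}$)
$- F{\left(g{\left(c{\left(1,3 \right)} \right)} \right)} = - \left(-316\right) \left(- \frac{5}{12}\right)^{2} = - \frac{\left(-316\right) 25}{144} = \left(-1\right) \left(- \frac{1975}{36}\right) = \frac{1975}{36}$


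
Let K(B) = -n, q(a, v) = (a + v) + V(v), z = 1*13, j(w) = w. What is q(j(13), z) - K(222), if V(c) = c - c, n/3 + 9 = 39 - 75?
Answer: -109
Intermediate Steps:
z = 13
n = -135 (n = -27 + 3*(39 - 75) = -27 + 3*(-36) = -27 - 108 = -135)
V(c) = 0
q(a, v) = a + v (q(a, v) = (a + v) + 0 = a + v)
K(B) = 135 (K(B) = -1*(-135) = 135)
q(j(13), z) - K(222) = (13 + 13) - 1*135 = 26 - 135 = -109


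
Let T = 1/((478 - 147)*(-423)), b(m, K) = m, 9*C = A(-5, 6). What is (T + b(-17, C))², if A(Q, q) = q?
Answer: 5665456769284/19603640169 ≈ 289.00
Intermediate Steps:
C = ⅔ (C = (⅑)*6 = ⅔ ≈ 0.66667)
T = -1/140013 (T = -1/423/331 = (1/331)*(-1/423) = -1/140013 ≈ -7.1422e-6)
(T + b(-17, C))² = (-1/140013 - 17)² = (-2380222/140013)² = 5665456769284/19603640169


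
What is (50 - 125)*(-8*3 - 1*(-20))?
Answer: 300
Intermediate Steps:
(50 - 125)*(-8*3 - 1*(-20)) = -75*(-24 + 20) = -75*(-4) = 300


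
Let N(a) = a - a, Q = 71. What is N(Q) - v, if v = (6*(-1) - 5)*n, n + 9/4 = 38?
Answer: 1573/4 ≈ 393.25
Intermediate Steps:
n = 143/4 (n = -9/4 + 38 = 143/4 ≈ 35.750)
N(a) = 0
v = -1573/4 (v = (6*(-1) - 5)*(143/4) = (-6 - 5)*(143/4) = -11*143/4 = -1573/4 ≈ -393.25)
N(Q) - v = 0 - 1*(-1573/4) = 0 + 1573/4 = 1573/4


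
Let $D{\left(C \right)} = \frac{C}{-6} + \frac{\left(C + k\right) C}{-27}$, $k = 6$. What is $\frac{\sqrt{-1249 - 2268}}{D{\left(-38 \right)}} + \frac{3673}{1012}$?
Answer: $\frac{3673}{1012} - \frac{27 i \sqrt{3517}}{1045} \approx 3.6294 - 1.5323 i$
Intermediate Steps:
$D{\left(C \right)} = - \frac{C}{6} - \frac{C \left(6 + C\right)}{27}$ ($D{\left(C \right)} = \frac{C}{-6} + \frac{\left(C + 6\right) C}{-27} = C \left(- \frac{1}{6}\right) + \left(6 + C\right) C \left(- \frac{1}{27}\right) = - \frac{C}{6} + C \left(6 + C\right) \left(- \frac{1}{27}\right) = - \frac{C}{6} - \frac{C \left(6 + C\right)}{27}$)
$\frac{\sqrt{-1249 - 2268}}{D{\left(-38 \right)}} + \frac{3673}{1012} = \frac{\sqrt{-1249 - 2268}}{\left(- \frac{1}{54}\right) \left(-38\right) \left(21 + 2 \left(-38\right)\right)} + \frac{3673}{1012} = \frac{\sqrt{-3517}}{\left(- \frac{1}{54}\right) \left(-38\right) \left(21 - 76\right)} + 3673 \cdot \frac{1}{1012} = \frac{i \sqrt{3517}}{\left(- \frac{1}{54}\right) \left(-38\right) \left(-55\right)} + \frac{3673}{1012} = \frac{i \sqrt{3517}}{- \frac{1045}{27}} + \frac{3673}{1012} = i \sqrt{3517} \left(- \frac{27}{1045}\right) + \frac{3673}{1012} = - \frac{27 i \sqrt{3517}}{1045} + \frac{3673}{1012} = \frac{3673}{1012} - \frac{27 i \sqrt{3517}}{1045}$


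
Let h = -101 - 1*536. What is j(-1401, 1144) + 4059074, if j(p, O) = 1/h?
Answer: 2585630137/637 ≈ 4.0591e+6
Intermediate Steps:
h = -637 (h = -101 - 536 = -637)
j(p, O) = -1/637 (j(p, O) = 1/(-637) = -1/637)
j(-1401, 1144) + 4059074 = -1/637 + 4059074 = 2585630137/637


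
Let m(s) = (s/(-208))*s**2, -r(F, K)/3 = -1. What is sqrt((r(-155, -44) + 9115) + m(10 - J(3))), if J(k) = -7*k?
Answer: 21*sqrt(55029)/52 ≈ 94.735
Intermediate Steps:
r(F, K) = 3 (r(F, K) = -3*(-1) = 3)
m(s) = -s**3/208 (m(s) = (s*(-1/208))*s**2 = (-s/208)*s**2 = -s**3/208)
sqrt((r(-155, -44) + 9115) + m(10 - J(3))) = sqrt((3 + 9115) - (10 - (-7)*3)**3/208) = sqrt(9118 - (10 - 1*(-21))**3/208) = sqrt(9118 - (10 + 21)**3/208) = sqrt(9118 - 1/208*31**3) = sqrt(9118 - 1/208*29791) = sqrt(9118 - 29791/208) = sqrt(1866753/208) = 21*sqrt(55029)/52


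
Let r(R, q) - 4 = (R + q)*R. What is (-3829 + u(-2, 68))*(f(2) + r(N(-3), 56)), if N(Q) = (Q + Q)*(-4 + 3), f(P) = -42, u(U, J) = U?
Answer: -1279554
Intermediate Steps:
N(Q) = -2*Q (N(Q) = (2*Q)*(-1) = -2*Q)
r(R, q) = 4 + R*(R + q) (r(R, q) = 4 + (R + q)*R = 4 + R*(R + q))
(-3829 + u(-2, 68))*(f(2) + r(N(-3), 56)) = (-3829 - 2)*(-42 + (4 + (-2*(-3))**2 - 2*(-3)*56)) = -3831*(-42 + (4 + 6**2 + 6*56)) = -3831*(-42 + (4 + 36 + 336)) = -3831*(-42 + 376) = -3831*334 = -1279554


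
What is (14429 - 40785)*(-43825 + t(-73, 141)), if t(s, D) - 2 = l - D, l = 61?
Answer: 1157107468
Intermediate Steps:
t(s, D) = 63 - D (t(s, D) = 2 + (61 - D) = 63 - D)
(14429 - 40785)*(-43825 + t(-73, 141)) = (14429 - 40785)*(-43825 + (63 - 1*141)) = -26356*(-43825 + (63 - 141)) = -26356*(-43825 - 78) = -26356*(-43903) = 1157107468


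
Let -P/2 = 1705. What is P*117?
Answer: -398970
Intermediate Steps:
P = -3410 (P = -2*1705 = -3410)
P*117 = -3410*117 = -398970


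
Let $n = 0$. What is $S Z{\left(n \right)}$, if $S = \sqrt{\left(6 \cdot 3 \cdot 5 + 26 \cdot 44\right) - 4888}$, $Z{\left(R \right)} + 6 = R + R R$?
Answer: $- 18 i \sqrt{406} \approx - 362.69 i$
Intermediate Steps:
$Z{\left(R \right)} = -6 + R + R^{2}$ ($Z{\left(R \right)} = -6 + \left(R + R R\right) = -6 + \left(R + R^{2}\right) = -6 + R + R^{2}$)
$S = 3 i \sqrt{406}$ ($S = \sqrt{\left(18 \cdot 5 + 1144\right) - 4888} = \sqrt{\left(90 + 1144\right) - 4888} = \sqrt{1234 - 4888} = \sqrt{-3654} = 3 i \sqrt{406} \approx 60.448 i$)
$S Z{\left(n \right)} = 3 i \sqrt{406} \left(-6 + 0 + 0^{2}\right) = 3 i \sqrt{406} \left(-6 + 0 + 0\right) = 3 i \sqrt{406} \left(-6\right) = - 18 i \sqrt{406}$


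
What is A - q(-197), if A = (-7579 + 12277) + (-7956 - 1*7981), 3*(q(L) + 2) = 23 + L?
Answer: -11179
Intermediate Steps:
q(L) = 17/3 + L/3 (q(L) = -2 + (23 + L)/3 = -2 + (23/3 + L/3) = 17/3 + L/3)
A = -11239 (A = 4698 + (-7956 - 7981) = 4698 - 15937 = -11239)
A - q(-197) = -11239 - (17/3 + (1/3)*(-197)) = -11239 - (17/3 - 197/3) = -11239 - 1*(-60) = -11239 + 60 = -11179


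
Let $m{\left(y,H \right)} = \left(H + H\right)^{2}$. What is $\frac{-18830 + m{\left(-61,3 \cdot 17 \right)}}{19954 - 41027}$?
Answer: $\frac{8426}{21073} \approx 0.39985$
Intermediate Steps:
$m{\left(y,H \right)} = 4 H^{2}$ ($m{\left(y,H \right)} = \left(2 H\right)^{2} = 4 H^{2}$)
$\frac{-18830 + m{\left(-61,3 \cdot 17 \right)}}{19954 - 41027} = \frac{-18830 + 4 \left(3 \cdot 17\right)^{2}}{19954 - 41027} = \frac{-18830 + 4 \cdot 51^{2}}{-21073} = \left(-18830 + 4 \cdot 2601\right) \left(- \frac{1}{21073}\right) = \left(-18830 + 10404\right) \left(- \frac{1}{21073}\right) = \left(-8426\right) \left(- \frac{1}{21073}\right) = \frac{8426}{21073}$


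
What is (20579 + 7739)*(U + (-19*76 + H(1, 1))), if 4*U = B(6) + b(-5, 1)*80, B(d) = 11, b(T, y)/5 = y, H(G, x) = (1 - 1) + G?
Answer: -75906399/2 ≈ -3.7953e+7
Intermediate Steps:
H(G, x) = G (H(G, x) = 0 + G = G)
b(T, y) = 5*y
U = 411/4 (U = (11 + (5*1)*80)/4 = (11 + 5*80)/4 = (11 + 400)/4 = (¼)*411 = 411/4 ≈ 102.75)
(20579 + 7739)*(U + (-19*76 + H(1, 1))) = (20579 + 7739)*(411/4 + (-19*76 + 1)) = 28318*(411/4 + (-1444 + 1)) = 28318*(411/4 - 1443) = 28318*(-5361/4) = -75906399/2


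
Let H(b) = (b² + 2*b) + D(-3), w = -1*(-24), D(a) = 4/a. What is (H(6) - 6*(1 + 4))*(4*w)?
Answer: 1600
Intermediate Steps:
w = 24
H(b) = -4/3 + b² + 2*b (H(b) = (b² + 2*b) + 4/(-3) = (b² + 2*b) + 4*(-⅓) = (b² + 2*b) - 4/3 = -4/3 + b² + 2*b)
(H(6) - 6*(1 + 4))*(4*w) = ((-4/3 + 6² + 2*6) - 6*(1 + 4))*(4*24) = ((-4/3 + 36 + 12) - 6*5)*96 = (140/3 - 30)*96 = (50/3)*96 = 1600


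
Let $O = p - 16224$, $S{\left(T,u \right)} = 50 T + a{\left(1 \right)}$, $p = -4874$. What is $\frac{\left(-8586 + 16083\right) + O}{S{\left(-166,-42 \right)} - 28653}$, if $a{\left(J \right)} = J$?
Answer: $\frac{13601}{36952} \approx 0.36807$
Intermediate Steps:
$S{\left(T,u \right)} = 1 + 50 T$ ($S{\left(T,u \right)} = 50 T + 1 = 1 + 50 T$)
$O = -21098$ ($O = -4874 - 16224 = -21098$)
$\frac{\left(-8586 + 16083\right) + O}{S{\left(-166,-42 \right)} - 28653} = \frac{\left(-8586 + 16083\right) - 21098}{\left(1 + 50 \left(-166\right)\right) - 28653} = \frac{7497 - 21098}{\left(1 - 8300\right) - 28653} = - \frac{13601}{-8299 - 28653} = - \frac{13601}{-36952} = \left(-13601\right) \left(- \frac{1}{36952}\right) = \frac{13601}{36952}$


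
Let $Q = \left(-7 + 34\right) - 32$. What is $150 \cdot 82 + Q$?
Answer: $12295$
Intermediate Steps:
$Q = -5$ ($Q = 27 - 32 = -5$)
$150 \cdot 82 + Q = 150 \cdot 82 - 5 = 12300 - 5 = 12295$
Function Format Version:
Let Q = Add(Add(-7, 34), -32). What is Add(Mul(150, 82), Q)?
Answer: 12295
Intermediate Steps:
Q = -5 (Q = Add(27, -32) = -5)
Add(Mul(150, 82), Q) = Add(Mul(150, 82), -5) = Add(12300, -5) = 12295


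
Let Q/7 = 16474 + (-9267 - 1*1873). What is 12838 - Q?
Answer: -24500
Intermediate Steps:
Q = 37338 (Q = 7*(16474 + (-9267 - 1*1873)) = 7*(16474 + (-9267 - 1873)) = 7*(16474 - 11140) = 7*5334 = 37338)
12838 - Q = 12838 - 1*37338 = 12838 - 37338 = -24500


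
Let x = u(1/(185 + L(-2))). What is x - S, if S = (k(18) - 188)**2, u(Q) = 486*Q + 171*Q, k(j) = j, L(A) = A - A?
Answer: -5345843/185 ≈ -28896.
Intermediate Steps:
L(A) = 0
u(Q) = 657*Q
S = 28900 (S = (18 - 188)**2 = (-170)**2 = 28900)
x = 657/185 (x = 657/(185 + 0) = 657/185 ≈ 3.5513)
x - S = 657/185 - 1*28900 = 657/185 - 28900 = -5345843/185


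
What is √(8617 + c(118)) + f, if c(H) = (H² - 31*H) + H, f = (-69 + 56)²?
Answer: 169 + √19001 ≈ 306.84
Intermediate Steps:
f = 169 (f = (-13)² = 169)
c(H) = H² - 30*H
√(8617 + c(118)) + f = √(8617 + 118*(-30 + 118)) + 169 = √(8617 + 118*88) + 169 = √(8617 + 10384) + 169 = √19001 + 169 = 169 + √19001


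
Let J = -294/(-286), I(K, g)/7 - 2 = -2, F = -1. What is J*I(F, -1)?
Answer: 0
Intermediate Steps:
I(K, g) = 0 (I(K, g) = 14 + 7*(-2) = 14 - 14 = 0)
J = 147/143 (J = -294*(-1/286) = 147/143 ≈ 1.0280)
J*I(F, -1) = (147/143)*0 = 0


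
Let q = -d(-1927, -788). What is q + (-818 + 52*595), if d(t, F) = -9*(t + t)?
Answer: -4564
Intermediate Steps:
d(t, F) = -18*t
q = -34686 (q = -(-18)*(-1927) = -1*34686 = -34686)
q + (-818 + 52*595) = -34686 + (-818 + 52*595) = -34686 + (-818 + 30940) = -34686 + 30122 = -4564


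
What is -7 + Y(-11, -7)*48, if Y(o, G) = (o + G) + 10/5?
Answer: -775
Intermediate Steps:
Y(o, G) = 2 + G + o (Y(o, G) = (G + o) + 10*(⅕) = (G + o) + 2 = 2 + G + o)
-7 + Y(-11, -7)*48 = -7 + (2 - 7 - 11)*48 = -7 - 16*48 = -7 - 768 = -775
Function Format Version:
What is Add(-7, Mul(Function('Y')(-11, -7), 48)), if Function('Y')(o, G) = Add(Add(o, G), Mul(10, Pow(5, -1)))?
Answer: -775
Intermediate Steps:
Function('Y')(o, G) = Add(2, G, o) (Function('Y')(o, G) = Add(Add(G, o), Mul(10, Rational(1, 5))) = Add(Add(G, o), 2) = Add(2, G, o))
Add(-7, Mul(Function('Y')(-11, -7), 48)) = Add(-7, Mul(Add(2, -7, -11), 48)) = Add(-7, Mul(-16, 48)) = Add(-7, -768) = -775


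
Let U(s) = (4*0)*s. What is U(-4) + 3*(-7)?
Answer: -21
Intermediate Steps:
U(s) = 0 (U(s) = 0*s = 0)
U(-4) + 3*(-7) = 0 + 3*(-7) = 0 - 21 = -21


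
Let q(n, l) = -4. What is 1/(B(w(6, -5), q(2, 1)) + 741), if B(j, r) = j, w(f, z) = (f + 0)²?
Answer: 1/777 ≈ 0.0012870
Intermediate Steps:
w(f, z) = f²
1/(B(w(6, -5), q(2, 1)) + 741) = 1/(6² + 741) = 1/(36 + 741) = 1/777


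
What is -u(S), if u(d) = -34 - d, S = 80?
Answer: 114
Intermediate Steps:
-u(S) = -(-34 - 1*80) = -(-34 - 80) = -1*(-114) = 114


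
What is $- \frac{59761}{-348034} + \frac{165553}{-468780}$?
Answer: $- \frac{14801655611}{81575689260} \approx -0.18145$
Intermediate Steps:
$- \frac{59761}{-348034} + \frac{165553}{-468780} = \left(-59761\right) \left(- \frac{1}{348034}\right) + 165553 \left(- \frac{1}{468780}\right) = \frac{59761}{348034} - \frac{165553}{468780} = - \frac{14801655611}{81575689260}$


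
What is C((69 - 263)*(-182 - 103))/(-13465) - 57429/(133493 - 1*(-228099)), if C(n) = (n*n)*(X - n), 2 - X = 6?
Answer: 12224187343892151063/973767256 ≈ 1.2554e+10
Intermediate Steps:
X = -4 (X = 2 - 1*6 = 2 - 6 = -4)
C(n) = n²*(-4 - n) (C(n) = (n*n)*(-4 - n) = n²*(-4 - n))
C((69 - 263)*(-182 - 103))/(-13465) - 57429/(133493 - 1*(-228099)) = (((69 - 263)*(-182 - 103))²*(-4 - (69 - 263)*(-182 - 103)))/(-13465) - 57429/(133493 - 1*(-228099)) = ((-194*(-285))²*(-4 - (-194)*(-285)))*(-1/13465) - 57429/(133493 + 228099) = (55290²*(-4 - 1*55290))*(-1/13465) - 57429/361592 = (3056984100*(-4 - 55290))*(-1/13465) - 57429*1/361592 = (3056984100*(-55294))*(-1/13465) - 57429/361592 = -169032878825400*(-1/13465) - 57429/361592 = 33806575765080/2693 - 57429/361592 = 12224187343892151063/973767256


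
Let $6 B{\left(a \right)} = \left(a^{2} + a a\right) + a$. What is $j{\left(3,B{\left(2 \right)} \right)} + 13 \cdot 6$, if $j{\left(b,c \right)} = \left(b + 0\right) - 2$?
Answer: $79$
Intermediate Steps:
$B{\left(a \right)} = \frac{a^{2}}{3} + \frac{a}{6}$ ($B{\left(a \right)} = \frac{\left(a^{2} + a a\right) + a}{6} = \frac{\left(a^{2} + a^{2}\right) + a}{6} = \frac{2 a^{2} + a}{6} = \frac{a + 2 a^{2}}{6} = \frac{a^{2}}{3} + \frac{a}{6}$)
$j{\left(b,c \right)} = -2 + b$ ($j{\left(b,c \right)} = b - 2 = -2 + b$)
$j{\left(3,B{\left(2 \right)} \right)} + 13 \cdot 6 = \left(-2 + 3\right) + 13 \cdot 6 = 1 + 78 = 79$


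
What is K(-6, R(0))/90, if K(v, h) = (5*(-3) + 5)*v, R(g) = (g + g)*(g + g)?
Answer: 2/3 ≈ 0.66667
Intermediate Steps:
R(g) = 4*g**2 (R(g) = (2*g)*(2*g) = 4*g**2)
K(v, h) = -10*v (K(v, h) = (-15 + 5)*v = -10*v)
K(-6, R(0))/90 = -10*(-6)/90 = 60*(1/90) = 2/3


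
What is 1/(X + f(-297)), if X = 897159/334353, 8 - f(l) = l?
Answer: 111451/34291608 ≈ 0.0032501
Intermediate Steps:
f(l) = 8 - l
X = 299053/111451 (X = 897159*(1/334353) = 299053/111451 ≈ 2.6833)
1/(X + f(-297)) = 1/(299053/111451 + (8 - 1*(-297))) = 1/(299053/111451 + (8 + 297)) = 1/(299053/111451 + 305) = 1/(34291608/111451) = 111451/34291608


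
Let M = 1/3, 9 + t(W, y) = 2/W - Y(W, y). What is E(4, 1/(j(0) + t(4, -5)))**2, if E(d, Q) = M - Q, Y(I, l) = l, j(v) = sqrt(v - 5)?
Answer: (52*sqrt(5) + 149*I)/(9*(28*sqrt(5) + 29*I)) ≈ 0.27074 + 0.13902*I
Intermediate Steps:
j(v) = sqrt(-5 + v)
t(W, y) = -9 - y + 2/W (t(W, y) = -9 + (2/W - y) = -9 + (-y + 2/W) = -9 - y + 2/W)
M = 1/3 ≈ 0.33333
E(d, Q) = 1/3 - Q
E(4, 1/(j(0) + t(4, -5)))**2 = (1/3 - 1/(sqrt(-5 + 0) + (-9 - 1*(-5) + 2/4)))**2 = (1/3 - 1/(sqrt(-5) + (-9 + 5 + 2*(1/4))))**2 = (1/3 - 1/(I*sqrt(5) + (-9 + 5 + 1/2)))**2 = (1/3 - 1/(I*sqrt(5) - 7/2))**2 = (1/3 - 1/(-7/2 + I*sqrt(5)))**2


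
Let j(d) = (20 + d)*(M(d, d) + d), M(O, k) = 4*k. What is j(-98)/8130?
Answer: 1274/271 ≈ 4.7011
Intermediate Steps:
j(d) = 5*d*(20 + d) (j(d) = (20 + d)*(4*d + d) = (20 + d)*(5*d) = 5*d*(20 + d))
j(-98)/8130 = (5*(-98)*(20 - 98))/8130 = (5*(-98)*(-78))*(1/8130) = 38220*(1/8130) = 1274/271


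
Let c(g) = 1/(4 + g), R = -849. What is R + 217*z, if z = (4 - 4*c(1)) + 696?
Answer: 754387/5 ≈ 1.5088e+5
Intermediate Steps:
z = 3496/5 (z = (4 - 4/(4 + 1)) + 696 = (4 - 4/5) + 696 = (4 - 4*⅕) + 696 = (4 - ⅘) + 696 = 16/5 + 696 = 3496/5 ≈ 699.20)
R + 217*z = -849 + 217*(3496/5) = -849 + 758632/5 = 754387/5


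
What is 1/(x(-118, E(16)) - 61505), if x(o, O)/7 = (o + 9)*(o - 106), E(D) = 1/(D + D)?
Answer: 1/109407 ≈ 9.1402e-6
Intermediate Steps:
E(D) = 1/(2*D)
x(o, O) = 7*(-106 + o)*(9 + o) (x(o, O) = 7*((o + 9)*(o - 106)) = 7*((9 + o)*(-106 + o)) = 7*((-106 + o)*(9 + o)) = 7*(-106 + o)*(9 + o))
1/(x(-118, E(16)) - 61505) = 1/((-6678 - 679*(-118) + 7*(-118)²) - 61505) = 1/((-6678 + 80122 + 7*13924) - 61505) = 1/((-6678 + 80122 + 97468) - 61505) = 1/(170912 - 61505) = 1/109407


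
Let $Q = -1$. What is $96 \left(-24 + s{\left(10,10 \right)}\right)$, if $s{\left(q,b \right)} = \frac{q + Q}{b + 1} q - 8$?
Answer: $- \frac{25152}{11} \approx -2286.5$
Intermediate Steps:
$s{\left(q,b \right)} = -8 + \frac{q \left(-1 + q\right)}{1 + b}$ ($s{\left(q,b \right)} = \frac{q - 1}{b + 1} q - 8 = \frac{-1 + q}{1 + b} q - 8 = \frac{q \left(-1 + q\right)}{1 + b} - 8 = -8 + \frac{q \left(-1 + q\right)}{1 + b}$)
$96 \left(-24 + s{\left(10,10 \right)}\right) = 96 \left(-24 + \frac{-8 + 10^{2} - 10 - 80}{1 + 10}\right) = 96 \left(-24 + \frac{-8 + 100 - 10 - 80}{11}\right) = 96 \left(-24 + \frac{1}{11} \cdot 2\right) = 96 \left(-24 + \frac{2}{11}\right) = 96 \left(- \frac{262}{11}\right) = - \frac{25152}{11}$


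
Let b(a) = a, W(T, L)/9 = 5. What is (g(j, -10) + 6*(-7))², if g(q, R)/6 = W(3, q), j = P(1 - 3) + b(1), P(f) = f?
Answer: 51984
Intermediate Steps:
W(T, L) = 45 (W(T, L) = 9*5 = 45)
j = -1 (j = (1 - 3) + 1 = -2 + 1 = -1)
g(q, R) = 270 (g(q, R) = 6*45 = 270)
(g(j, -10) + 6*(-7))² = (270 + 6*(-7))² = (270 - 42)² = 228² = 51984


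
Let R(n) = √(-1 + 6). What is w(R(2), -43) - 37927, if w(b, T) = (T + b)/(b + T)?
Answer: -37926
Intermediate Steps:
R(n) = √5
w(b, T) = 1 (w(b, T) = (T + b)/(T + b) = 1)
w(R(2), -43) - 37927 = 1 - 37927 = -37926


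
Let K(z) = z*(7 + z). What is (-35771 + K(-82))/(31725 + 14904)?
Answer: -29621/46629 ≈ -0.63525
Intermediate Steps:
(-35771 + K(-82))/(31725 + 14904) = (-35771 - 82*(7 - 82))/(31725 + 14904) = (-35771 - 82*(-75))/46629 = (-35771 + 6150)*(1/46629) = -29621*1/46629 = -29621/46629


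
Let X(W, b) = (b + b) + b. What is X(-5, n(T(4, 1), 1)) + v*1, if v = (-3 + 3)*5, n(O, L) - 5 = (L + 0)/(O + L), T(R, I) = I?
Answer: 33/2 ≈ 16.500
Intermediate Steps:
n(O, L) = 5 + L/(L + O) (n(O, L) = 5 + (L + 0)/(O + L) = 5 + L/(L + O))
X(W, b) = 3*b (X(W, b) = 2*b + b = 3*b)
v = 0 (v = 0*5 = 0)
X(-5, n(T(4, 1), 1)) + v*1 = 3*((5*1 + 6*1)/(1 + 1)) + 0*1 = 3*((5 + 6)/2) + 0 = 3*((1/2)*11) + 0 = 3*(11/2) + 0 = 33/2 + 0 = 33/2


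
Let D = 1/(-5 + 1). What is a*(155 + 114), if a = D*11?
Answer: -2959/4 ≈ -739.75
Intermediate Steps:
D = -¼ (D = 1/(-4) = -¼ ≈ -0.25000)
a = -11/4 (a = -¼*11 = -11/4 ≈ -2.7500)
a*(155 + 114) = -11*(155 + 114)/4 = -11/4*269 = -2959/4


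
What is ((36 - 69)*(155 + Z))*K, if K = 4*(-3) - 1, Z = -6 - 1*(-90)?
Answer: 102531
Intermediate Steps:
Z = 84 (Z = -6 + 90 = 84)
K = -13 (K = -12 - 1 = -13)
((36 - 69)*(155 + Z))*K = ((36 - 69)*(155 + 84))*(-13) = -33*239*(-13) = -7887*(-13) = 102531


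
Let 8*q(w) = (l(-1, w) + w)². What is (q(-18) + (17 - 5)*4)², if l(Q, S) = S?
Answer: 44100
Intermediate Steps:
q(w) = w²/2 (q(w) = (w + w)²/8 = (2*w)²/8 = (4*w²)/8 = w²/2)
(q(-18) + (17 - 5)*4)² = ((½)*(-18)² + (17 - 5)*4)² = ((½)*324 + 12*4)² = (162 + 48)² = 210² = 44100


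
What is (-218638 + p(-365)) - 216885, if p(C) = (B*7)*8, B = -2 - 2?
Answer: -435747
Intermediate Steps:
B = -4
p(C) = -224 (p(C) = -4*7*8 = -28*8 = -224)
(-218638 + p(-365)) - 216885 = (-218638 - 224) - 216885 = -218862 - 216885 = -435747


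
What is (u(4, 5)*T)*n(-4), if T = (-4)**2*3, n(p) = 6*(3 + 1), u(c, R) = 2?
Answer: 2304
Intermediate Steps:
n(p) = 24 (n(p) = 6*4 = 24)
T = 48 (T = 16*3 = 48)
(u(4, 5)*T)*n(-4) = (2*48)*24 = 96*24 = 2304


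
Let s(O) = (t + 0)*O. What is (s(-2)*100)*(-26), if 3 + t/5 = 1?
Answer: -52000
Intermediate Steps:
t = -10 (t = -15 + 5*1 = -15 + 5 = -10)
s(O) = -10*O (s(O) = (-10 + 0)*O = -10*O)
(s(-2)*100)*(-26) = (-10*(-2)*100)*(-26) = (20*100)*(-26) = 2000*(-26) = -52000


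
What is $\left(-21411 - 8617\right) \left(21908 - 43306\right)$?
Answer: $642539144$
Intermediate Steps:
$\left(-21411 - 8617\right) \left(21908 - 43306\right) = \left(-21411 - 8617\right) \left(-21398\right) = \left(-30028\right) \left(-21398\right) = 642539144$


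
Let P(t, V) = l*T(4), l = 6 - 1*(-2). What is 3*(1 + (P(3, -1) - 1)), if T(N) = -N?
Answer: -96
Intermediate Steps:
l = 8 (l = 6 + 2 = 8)
P(t, V) = -32 (P(t, V) = 8*(-1*4) = 8*(-4) = -32)
3*(1 + (P(3, -1) - 1)) = 3*(1 + (-32 - 1)) = 3*(1 - 33) = 3*(-32) = -96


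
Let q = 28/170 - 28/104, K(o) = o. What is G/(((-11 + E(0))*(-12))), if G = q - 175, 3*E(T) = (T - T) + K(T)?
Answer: -386981/291720 ≈ -1.3265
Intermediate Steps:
q = -231/2210 (q = 28*(1/170) - 28*1/104 = 14/85 - 7/26 = -231/2210 ≈ -0.10452)
E(T) = T/3 (E(T) = ((T - T) + T)/3 = (0 + T)/3 = T/3)
G = -386981/2210 (G = -231/2210 - 175 = -386981/2210 ≈ -175.10)
G/(((-11 + E(0))*(-12))) = -386981*(-1/(12*(-11 + (1/3)*0)))/2210 = -386981*(-1/(12*(-11 + 0)))/2210 = -386981/(2210*((-11*(-12)))) = -386981/2210/132 = -386981/2210*1/132 = -386981/291720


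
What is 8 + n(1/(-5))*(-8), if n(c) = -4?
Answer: 40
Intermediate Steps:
8 + n(1/(-5))*(-8) = 8 - 4*(-8) = 8 + 32 = 40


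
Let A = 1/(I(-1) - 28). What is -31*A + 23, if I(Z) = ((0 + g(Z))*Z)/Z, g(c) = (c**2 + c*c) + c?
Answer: 652/27 ≈ 24.148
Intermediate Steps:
g(c) = c + 2*c**2 (g(c) = (c**2 + c**2) + c = 2*c**2 + c = c + 2*c**2)
I(Z) = Z*(1 + 2*Z) (I(Z) = ((0 + Z*(1 + 2*Z))*Z)/Z = ((Z*(1 + 2*Z))*Z)/Z = (Z**2*(1 + 2*Z))/Z = Z*(1 + 2*Z))
A = -1/27 (A = 1/(-(1 + 2*(-1)) - 28) = 1/(-(1 - 2) - 28) = 1/(-1*(-1) - 28) = 1/(1 - 28) = 1/(-27) = -1/27 ≈ -0.037037)
-31*A + 23 = -31*(-1/27) + 23 = 31/27 + 23 = 652/27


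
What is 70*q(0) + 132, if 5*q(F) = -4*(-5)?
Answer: 412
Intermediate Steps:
q(F) = 4 (q(F) = (-4*(-5))/5 = (⅕)*20 = 4)
70*q(0) + 132 = 70*4 + 132 = 280 + 132 = 412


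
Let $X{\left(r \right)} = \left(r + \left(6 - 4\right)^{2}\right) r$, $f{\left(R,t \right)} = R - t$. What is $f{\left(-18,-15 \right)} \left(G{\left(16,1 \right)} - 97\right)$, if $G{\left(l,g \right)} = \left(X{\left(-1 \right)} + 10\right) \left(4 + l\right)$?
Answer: $-129$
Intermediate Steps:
$X{\left(r \right)} = r \left(4 + r\right)$ ($X{\left(r \right)} = \left(r + 2^{2}\right) r = \left(r + 4\right) r = \left(4 + r\right) r = r \left(4 + r\right)$)
$G{\left(l,g \right)} = 28 + 7 l$ ($G{\left(l,g \right)} = \left(- (4 - 1) + 10\right) \left(4 + l\right) = \left(\left(-1\right) 3 + 10\right) \left(4 + l\right) = \left(-3 + 10\right) \left(4 + l\right) = 7 \left(4 + l\right) = 28 + 7 l$)
$f{\left(-18,-15 \right)} \left(G{\left(16,1 \right)} - 97\right) = \left(-18 - -15\right) \left(\left(28 + 7 \cdot 16\right) - 97\right) = \left(-18 + 15\right) \left(\left(28 + 112\right) - 97\right) = - 3 \left(140 - 97\right) = \left(-3\right) 43 = -129$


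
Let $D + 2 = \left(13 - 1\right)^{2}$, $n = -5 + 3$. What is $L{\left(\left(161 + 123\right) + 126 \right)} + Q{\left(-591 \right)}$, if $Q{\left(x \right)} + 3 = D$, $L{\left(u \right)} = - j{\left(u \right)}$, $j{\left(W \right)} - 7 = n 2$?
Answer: $136$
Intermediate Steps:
$n = -2$
$j{\left(W \right)} = 3$ ($j{\left(W \right)} = 7 - 4 = 3$)
$L{\left(u \right)} = -3$ ($L{\left(u \right)} = \left(-1\right) 3 = -3$)
$D = 142$ ($D = -2 + \left(13 - 1\right)^{2} = -2 + 12^{2} = -2 + 144 = 142$)
$Q{\left(x \right)} = 139$ ($Q{\left(x \right)} = -3 + 142 = 139$)
$L{\left(\left(161 + 123\right) + 126 \right)} + Q{\left(-591 \right)} = -3 + 139 = 136$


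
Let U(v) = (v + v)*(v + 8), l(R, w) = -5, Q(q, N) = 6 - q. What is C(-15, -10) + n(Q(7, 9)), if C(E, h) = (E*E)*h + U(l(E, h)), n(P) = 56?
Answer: -2224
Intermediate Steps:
U(v) = 2*v*(8 + v) (U(v) = (2*v)*(8 + v) = 2*v*(8 + v))
C(E, h) = -30 + h*E² (C(E, h) = (E*E)*h + 2*(-5)*(8 - 5) = E²*h + 2*(-5)*3 = h*E² - 30 = -30 + h*E²)
C(-15, -10) + n(Q(7, 9)) = (-30 - 10*(-15)²) + 56 = (-30 - 10*225) + 56 = (-30 - 2250) + 56 = -2280 + 56 = -2224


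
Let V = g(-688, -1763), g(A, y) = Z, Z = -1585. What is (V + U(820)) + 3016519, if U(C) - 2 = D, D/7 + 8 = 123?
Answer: 3015741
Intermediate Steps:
g(A, y) = -1585
V = -1585
D = 805 (D = -56 + 7*123 = -56 + 861 = 805)
U(C) = 807 (U(C) = 2 + 805 = 807)
(V + U(820)) + 3016519 = (-1585 + 807) + 3016519 = -778 + 3016519 = 3015741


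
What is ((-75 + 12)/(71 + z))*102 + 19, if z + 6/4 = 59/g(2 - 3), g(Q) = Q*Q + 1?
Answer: -505/11 ≈ -45.909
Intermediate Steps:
g(Q) = 1 + Q² (g(Q) = Q² + 1 = 1 + Q²)
z = 28 (z = -3/2 + 59/(1 + (2 - 3)²) = -3/2 + 59/(1 + (-1)²) = -3/2 + 59/(1 + 1) = -3/2 + 59/2 = 28)
((-75 + 12)/(71 + z))*102 + 19 = ((-75 + 12)/(71 + 28))*102 + 19 = -63/99*102 + 19 = -63*1/99*102 + 19 = -7/11*102 + 19 = -714/11 + 19 = -505/11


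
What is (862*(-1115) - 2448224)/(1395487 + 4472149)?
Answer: -1704677/2933818 ≈ -0.58104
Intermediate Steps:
(862*(-1115) - 2448224)/(1395487 + 4472149) = (-961130 - 2448224)/5867636 = -3409354*1/5867636 = -1704677/2933818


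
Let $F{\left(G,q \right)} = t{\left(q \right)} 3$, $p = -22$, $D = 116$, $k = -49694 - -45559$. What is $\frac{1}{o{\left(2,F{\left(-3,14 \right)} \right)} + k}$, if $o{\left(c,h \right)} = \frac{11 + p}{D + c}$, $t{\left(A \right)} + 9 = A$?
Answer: $- \frac{118}{487941} \approx -0.00024183$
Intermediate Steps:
$k = -4135$ ($k = -49694 + 45559 = -4135$)
$t{\left(A \right)} = -9 + A$
$F{\left(G,q \right)} = -27 + 3 q$ ($F{\left(G,q \right)} = \left(-9 + q\right) 3 = -27 + 3 q$)
$o{\left(c,h \right)} = - \frac{11}{116 + c}$ ($o{\left(c,h \right)} = \frac{11 - 22}{116 + c} = - \frac{11}{116 + c}$)
$\frac{1}{o{\left(2,F{\left(-3,14 \right)} \right)} + k} = \frac{1}{- \frac{11}{116 + 2} - 4135} = \frac{1}{- \frac{11}{118} - 4135} = \frac{1}{- \frac{487941}{118}} = - \frac{118}{487941}$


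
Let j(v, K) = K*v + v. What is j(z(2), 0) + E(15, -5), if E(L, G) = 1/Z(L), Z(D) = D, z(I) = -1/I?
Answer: -13/30 ≈ -0.43333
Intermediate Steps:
E(L, G) = 1/L
j(v, K) = v + K*v
j(z(2), 0) + E(15, -5) = (-1/2)*(1 + 0) + 1/15 = -1*1/2*1 + 1/15 = -1/2*1 + 1/15 = -1/2 + 1/15 = -13/30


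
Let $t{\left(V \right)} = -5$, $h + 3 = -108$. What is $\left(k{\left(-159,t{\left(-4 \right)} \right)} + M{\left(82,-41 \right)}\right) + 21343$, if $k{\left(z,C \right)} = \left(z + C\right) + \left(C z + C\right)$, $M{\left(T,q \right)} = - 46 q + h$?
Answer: $23744$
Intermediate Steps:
$h = -111$ ($h = -3 - 108 = -111$)
$M{\left(T,q \right)} = -111 - 46 q$ ($M{\left(T,q \right)} = - 46 q - 111 = -111 - 46 q$)
$k{\left(z,C \right)} = z + 2 C + C z$ ($k{\left(z,C \right)} = \left(C + z\right) + \left(C + C z\right) = z + 2 C + C z$)
$\left(k{\left(-159,t{\left(-4 \right)} \right)} + M{\left(82,-41 \right)}\right) + 21343 = \left(\left(-159 + 2 \left(-5\right) - -795\right) - -1775\right) + 21343 = \left(\left(-159 - 10 + 795\right) + \left(-111 + 1886\right)\right) + 21343 = \left(626 + 1775\right) + 21343 = 2401 + 21343 = 23744$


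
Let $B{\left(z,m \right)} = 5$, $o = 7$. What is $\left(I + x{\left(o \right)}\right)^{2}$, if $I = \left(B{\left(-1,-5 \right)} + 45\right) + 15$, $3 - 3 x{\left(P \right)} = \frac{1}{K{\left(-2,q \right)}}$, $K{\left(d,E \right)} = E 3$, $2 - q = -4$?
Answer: $\frac{12694969}{2916} \approx 4353.6$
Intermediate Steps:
$q = 6$ ($q = 2 - -4 = 2 + 4 = 6$)
$K{\left(d,E \right)} = 3 E$
$x{\left(P \right)} = \frac{53}{54}$ ($x{\left(P \right)} = 1 - \frac{1}{3 \cdot 3 \cdot 6} = 1 - \frac{1}{3 \cdot 18} = 1 - \frac{1}{54} = \frac{53}{54}$)
$I = 65$ ($I = \left(5 + 45\right) + 15 = 50 + 15 = 65$)
$\left(I + x{\left(o \right)}\right)^{2} = \left(65 + \frac{53}{54}\right)^{2} = \left(\frac{3563}{54}\right)^{2} = \frac{12694969}{2916}$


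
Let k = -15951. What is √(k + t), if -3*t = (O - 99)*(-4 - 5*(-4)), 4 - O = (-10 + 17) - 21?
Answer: I*√15519 ≈ 124.58*I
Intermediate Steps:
O = 18 (O = 4 - ((-10 + 17) - 21) = 4 - (7 - 21) = 4 - 1*(-14) = 4 + 14 = 18)
t = 432 (t = -(18 - 99)*(-4 - 5*(-4))/3 = -(-27)*(-4 + 20) = -(-27)*16 = -⅓*(-1296) = 432)
√(k + t) = √(-15951 + 432) = √(-15519) = I*√15519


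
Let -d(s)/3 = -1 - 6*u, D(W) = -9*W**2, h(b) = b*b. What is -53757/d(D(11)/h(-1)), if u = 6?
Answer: -17919/37 ≈ -484.30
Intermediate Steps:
h(b) = b**2
d(s) = 111 (d(s) = -3*(-1 - 6*6) = -3*(-1 - 36) = -3*(-37) = 111)
-53757/d(D(11)/h(-1)) = -53757/111 = -53757*1/111 = -17919/37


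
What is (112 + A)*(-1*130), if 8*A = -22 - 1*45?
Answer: -53885/4 ≈ -13471.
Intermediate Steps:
A = -67/8 (A = (-22 - 1*45)/8 = (-22 - 45)/8 = (1/8)*(-67) = -67/8 ≈ -8.3750)
(112 + A)*(-1*130) = (112 - 67/8)*(-1*130) = (829/8)*(-130) = -53885/4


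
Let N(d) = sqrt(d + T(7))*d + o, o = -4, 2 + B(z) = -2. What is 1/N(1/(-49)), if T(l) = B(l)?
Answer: -470596/1882581 + 343*I*sqrt(197)/1882581 ≈ -0.24997 + 0.0025573*I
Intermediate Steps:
B(z) = -4 (B(z) = -2 - 2 = -4)
T(l) = -4
N(d) = -4 + d*sqrt(-4 + d) (N(d) = sqrt(d - 4)*d - 4 = sqrt(-4 + d)*d - 4 = d*sqrt(-4 + d) - 4 = -4 + d*sqrt(-4 + d))
1/N(1/(-49)) = 1/(-4 + sqrt(-4 + 1/(-49))/(-49)) = 1/(-4 - sqrt(-4 - 1/49)/49) = 1/(-4 - I*sqrt(197)/343)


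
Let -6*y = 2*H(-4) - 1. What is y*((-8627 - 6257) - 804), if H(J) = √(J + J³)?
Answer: -7844/3 + 31376*I*√17/3 ≈ -2614.7 + 43122.0*I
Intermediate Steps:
y = ⅙ - 2*I*√17/3 (y = -(2*√(-4 + (-4)³) - 1)/6 = -(2*√(-4 - 64) - 1)/6 = -(2*√(-68) - 1)/6 = -(2*(2*I*√17) - 1)/6 = -(4*I*√17 - 1)/6 = -(-1 + 4*I*√17)/6 = ⅙ - 2*I*√17/3 ≈ 0.16667 - 2.7487*I)
y*((-8627 - 6257) - 804) = (⅙ - 2*I*√17/3)*((-8627 - 6257) - 804) = (⅙ - 2*I*√17/3)*(-14884 - 804) = (⅙ - 2*I*√17/3)*(-15688) = -7844/3 + 31376*I*√17/3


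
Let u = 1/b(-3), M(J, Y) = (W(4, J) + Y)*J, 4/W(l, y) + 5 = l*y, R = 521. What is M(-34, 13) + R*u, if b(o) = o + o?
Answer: -148859/282 ≈ -527.87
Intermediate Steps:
b(o) = 2*o
W(l, y) = 4/(-5 + l*y)
M(J, Y) = J*(Y + 4/(-5 + 4*J)) (M(J, Y) = (4/(-5 + 4*J) + Y)*J = (Y + 4/(-5 + 4*J))*J = J*(Y + 4/(-5 + 4*J)))
u = -⅙ (u = 1/(2*(-3)) = 1/(-6) = -⅙ ≈ -0.16667)
M(-34, 13) + R*u = -34*(4 + 13*(-5 + 4*(-34)))/(-5 + 4*(-34)) + 521*(-⅙) = -34*(4 + 13*(-5 - 136))/(-5 - 136) - 521/6 = -34*(4 + 13*(-141))/(-141) - 521/6 = -34*(-1/141)*(4 - 1833) - 521/6 = -34*(-1/141)*(-1829) - 521/6 = -62186/141 - 521/6 = -148859/282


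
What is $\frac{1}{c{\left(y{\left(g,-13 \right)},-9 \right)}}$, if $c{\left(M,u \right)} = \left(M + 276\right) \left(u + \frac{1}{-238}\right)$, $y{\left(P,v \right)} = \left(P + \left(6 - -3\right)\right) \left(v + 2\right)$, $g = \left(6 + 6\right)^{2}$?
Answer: $\frac{34}{430743} \approx 7.8933 \cdot 10^{-5}$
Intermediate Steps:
$g = 144$ ($g = 12^{2} = 144$)
$y{\left(P,v \right)} = \left(2 + v\right) \left(9 + P\right)$ ($y{\left(P,v \right)} = \left(P + \left(6 + 3\right)\right) \left(2 + v\right) = \left(P + 9\right) \left(2 + v\right) = \left(9 + P\right) \left(2 + v\right) = \left(2 + v\right) \left(9 + P\right)$)
$c{\left(M,u \right)} = \left(276 + M\right) \left(- \frac{1}{238} + u\right)$ ($c{\left(M,u \right)} = \left(276 + M\right) \left(u - \frac{1}{238}\right) = \left(276 + M\right) \left(- \frac{1}{238} + u\right)$)
$\frac{1}{c{\left(y{\left(g,-13 \right)},-9 \right)}} = \frac{1}{- \frac{138}{119} + 276 \left(-9\right) - \frac{18 + 2 \cdot 144 + 9 \left(-13\right) + 144 \left(-13\right)}{238} + \left(18 + 2 \cdot 144 + 9 \left(-13\right) + 144 \left(-13\right)\right) \left(-9\right)} = \frac{1}{- \frac{138}{119} - 2484 - \frac{18 + 288 - 117 - 1872}{238} + \left(18 + 288 - 117 - 1872\right) \left(-9\right)} = \frac{1}{- \frac{138}{119} - 2484 - - \frac{99}{14} - -15147} = \frac{1}{- \frac{138}{119} - 2484 + \frac{99}{14} + 15147} = \frac{1}{\frac{430743}{34}} = \frac{34}{430743}$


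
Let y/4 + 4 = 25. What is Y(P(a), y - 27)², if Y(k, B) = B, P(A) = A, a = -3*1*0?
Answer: 3249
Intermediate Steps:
y = 84 (y = -16 + 4*25 = -16 + 100 = 84)
a = 0 (a = -3*0 = 0)
Y(P(a), y - 27)² = (84 - 27)² = 57² = 3249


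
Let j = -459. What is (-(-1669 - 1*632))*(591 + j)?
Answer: 303732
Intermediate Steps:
(-(-1669 - 1*632))*(591 + j) = (-(-1669 - 1*632))*(591 - 459) = -(-1669 - 632)*132 = -1*(-2301)*132 = 2301*132 = 303732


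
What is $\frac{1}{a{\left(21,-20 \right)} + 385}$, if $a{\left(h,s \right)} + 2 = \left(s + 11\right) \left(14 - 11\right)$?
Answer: $\frac{1}{356} \approx 0.002809$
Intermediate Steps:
$a{\left(h,s \right)} = 31 + 3 s$ ($a{\left(h,s \right)} = -2 + \left(s + 11\right) \left(14 - 11\right) = -2 + \left(11 + s\right) 3 = -2 + \left(33 + 3 s\right) = 31 + 3 s$)
$\frac{1}{a{\left(21,-20 \right)} + 385} = \frac{1}{\left(31 + 3 \left(-20\right)\right) + 385} = \frac{1}{\left(31 - 60\right) + 385} = \frac{1}{-29 + 385} = \frac{1}{356}$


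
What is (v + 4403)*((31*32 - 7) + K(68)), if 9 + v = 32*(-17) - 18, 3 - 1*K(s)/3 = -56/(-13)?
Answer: 48873328/13 ≈ 3.7595e+6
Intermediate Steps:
K(s) = -51/13 (K(s) = 9 - (-168)/(-13) = 9 - (-168)*(-1)/13 = 9 - 3*56/13 = 9 - 168/13 = -51/13)
v = -571 (v = -9 + (32*(-17) - 18) = -9 + (-544 - 18) = -9 - 562 = -571)
(v + 4403)*((31*32 - 7) + K(68)) = (-571 + 4403)*((31*32 - 7) - 51/13) = 3832*((992 - 7) - 51/13) = 3832*(985 - 51/13) = 3832*(12754/13) = 48873328/13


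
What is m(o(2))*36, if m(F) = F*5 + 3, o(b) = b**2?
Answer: 828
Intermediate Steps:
m(F) = 3 + 5*F (m(F) = 5*F + 3 = 3 + 5*F)
m(o(2))*36 = (3 + 5*2**2)*36 = (3 + 5*4)*36 = (3 + 20)*36 = 23*36 = 828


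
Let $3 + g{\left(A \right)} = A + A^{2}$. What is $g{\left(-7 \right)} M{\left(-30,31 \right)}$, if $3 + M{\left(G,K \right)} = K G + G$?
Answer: $-37557$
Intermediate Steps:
$g{\left(A \right)} = -3 + A + A^{2}$ ($g{\left(A \right)} = -3 + \left(A + A^{2}\right) = -3 + A + A^{2}$)
$M{\left(G,K \right)} = -3 + G + G K$ ($M{\left(G,K \right)} = -3 + \left(K G + G\right) = -3 + \left(G K + G\right) = -3 + \left(G + G K\right) = -3 + G + G K$)
$g{\left(-7 \right)} M{\left(-30,31 \right)} = \left(-3 - 7 + \left(-7\right)^{2}\right) \left(-3 - 30 - 930\right) = \left(-3 - 7 + 49\right) \left(-3 - 30 - 930\right) = 39 \left(-963\right) = -37557$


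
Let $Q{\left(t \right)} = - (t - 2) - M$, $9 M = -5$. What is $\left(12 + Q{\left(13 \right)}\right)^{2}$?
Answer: $\frac{196}{81} \approx 2.4198$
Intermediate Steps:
$M = - \frac{5}{9}$ ($M = \frac{1}{9} \left(-5\right) = - \frac{5}{9} \approx -0.55556$)
$Q{\left(t \right)} = \frac{23}{9} - t$ ($Q{\left(t \right)} = - (t - 2) - - \frac{5}{9} = - (-2 + t) + \frac{5}{9} = \left(2 - t\right) + \frac{5}{9} = \frac{23}{9} - t$)
$\left(12 + Q{\left(13 \right)}\right)^{2} = \left(12 + \left(\frac{23}{9} - 13\right)\right)^{2} = \left(12 - \frac{94}{9}\right)^{2} = \left(\frac{14}{9}\right)^{2} = \frac{196}{81}$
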